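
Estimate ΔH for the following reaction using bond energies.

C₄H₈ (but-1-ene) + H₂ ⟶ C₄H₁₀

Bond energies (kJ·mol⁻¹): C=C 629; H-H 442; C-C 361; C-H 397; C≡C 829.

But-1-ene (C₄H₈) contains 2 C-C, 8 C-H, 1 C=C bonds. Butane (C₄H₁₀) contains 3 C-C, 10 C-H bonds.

ΔH ≈ −84 kJ

Bonds broken (reactants):
  C-C: 2 × 361 = 722
  C-H: 8 × 397 = 3176
  C=C: 1 × 629 = 629
  H-H: 1 × 442 = 442
  Σ(broken) = 4969 kJ
Bonds formed (products):
  C-C: 3 × 361 = 1083
  C-H: 10 × 397 = 3970
  Σ(formed) = 5053 kJ
ΔH = Σ(broken) − Σ(formed) = 4969 − 5053 = −84 kJ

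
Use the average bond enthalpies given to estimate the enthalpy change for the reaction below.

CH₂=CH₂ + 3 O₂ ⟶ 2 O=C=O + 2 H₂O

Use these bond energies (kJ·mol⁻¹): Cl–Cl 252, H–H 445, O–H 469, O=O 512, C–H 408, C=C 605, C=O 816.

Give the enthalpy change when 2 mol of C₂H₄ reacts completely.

Bonds broken (reactants):
  C–H: 4 × 408 = 1632
  C=C: 1 × 605 = 605
  O=O: 3 × 512 = 1536
  Σ(broken) = 3773 kJ
Bonds formed (products):
  C=O: 4 × 816 = 3264
  O–H: 4 × 469 = 1876
  Σ(formed) = 5140 kJ
ΔH = Σ(broken) − Σ(formed) = 3773 − 5140 = −1367 kJ
For 2× the reaction as written: 2 × (−1367) = −2734 kJ

ΔH = −2734 kJ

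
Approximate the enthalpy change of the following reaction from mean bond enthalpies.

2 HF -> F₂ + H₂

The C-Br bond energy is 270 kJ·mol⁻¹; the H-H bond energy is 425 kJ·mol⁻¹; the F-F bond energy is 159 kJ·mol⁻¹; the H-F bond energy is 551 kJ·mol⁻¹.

ΔH ≈ +518 kJ

Bonds broken (reactants):
  H-F: 2 × 551 = 1102
  Σ(broken) = 1102 kJ
Bonds formed (products):
  F-F: 1 × 159 = 159
  H-H: 1 × 425 = 425
  Σ(formed) = 584 kJ
ΔH = Σ(broken) − Σ(formed) = 1102 − 584 = +518 kJ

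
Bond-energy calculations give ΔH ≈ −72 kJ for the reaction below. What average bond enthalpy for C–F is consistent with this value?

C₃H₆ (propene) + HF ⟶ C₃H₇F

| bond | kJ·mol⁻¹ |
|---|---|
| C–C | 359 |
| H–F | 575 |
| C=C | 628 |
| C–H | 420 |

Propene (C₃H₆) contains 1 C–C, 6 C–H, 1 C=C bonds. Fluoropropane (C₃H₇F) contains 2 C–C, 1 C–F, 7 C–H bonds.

Let D be the C–F bond energy.
Σ(broken) = 1×359 + 6×420 + 1×628 + 1×575 = 4082
Σ(formed) = 2×359 + 1×D + 7×420 = 3658 + D
ΔH = Σ(broken) − Σ(formed) = (4082) − (3658 + D) = +424 − D
Setting this equal to −72 kJ gives D = 496 kJ/mol.

D(C–F) ≈ 496 kJ/mol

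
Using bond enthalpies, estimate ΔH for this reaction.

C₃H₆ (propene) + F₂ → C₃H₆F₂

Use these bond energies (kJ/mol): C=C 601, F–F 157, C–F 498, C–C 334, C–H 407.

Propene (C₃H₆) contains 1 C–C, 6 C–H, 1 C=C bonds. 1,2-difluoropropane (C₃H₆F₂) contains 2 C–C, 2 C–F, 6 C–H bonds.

ΔH ≈ −572 kJ

Bonds broken (reactants):
  C–C: 1 × 334 = 334
  C–H: 6 × 407 = 2442
  C=C: 1 × 601 = 601
  F–F: 1 × 157 = 157
  Σ(broken) = 3534 kJ
Bonds formed (products):
  C–C: 2 × 334 = 668
  C–F: 2 × 498 = 996
  C–H: 6 × 407 = 2442
  Σ(formed) = 4106 kJ
ΔH = Σ(broken) − Σ(formed) = 3534 − 4106 = −572 kJ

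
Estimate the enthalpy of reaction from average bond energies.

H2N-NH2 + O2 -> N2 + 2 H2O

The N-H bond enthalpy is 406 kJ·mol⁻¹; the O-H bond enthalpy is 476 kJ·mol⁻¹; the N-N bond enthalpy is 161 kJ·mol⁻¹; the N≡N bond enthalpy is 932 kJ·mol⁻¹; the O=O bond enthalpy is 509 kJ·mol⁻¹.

ΔH ≈ −542 kJ

Bonds broken (reactants):
  N-H: 4 × 406 = 1624
  N-N: 1 × 161 = 161
  O=O: 1 × 509 = 509
  Σ(broken) = 2294 kJ
Bonds formed (products):
  N≡N: 1 × 932 = 932
  O-H: 4 × 476 = 1904
  Σ(formed) = 2836 kJ
ΔH = Σ(broken) − Σ(formed) = 2294 − 2836 = −542 kJ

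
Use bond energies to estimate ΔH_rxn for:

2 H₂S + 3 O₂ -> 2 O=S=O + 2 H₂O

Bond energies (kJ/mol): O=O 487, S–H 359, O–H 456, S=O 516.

ΔH ≈ −991 kJ

Bonds broken (reactants):
  O=O: 3 × 487 = 1461
  S–H: 4 × 359 = 1436
  Σ(broken) = 2897 kJ
Bonds formed (products):
  O–H: 4 × 456 = 1824
  S=O: 4 × 516 = 2064
  Σ(formed) = 3888 kJ
ΔH = Σ(broken) − Σ(formed) = 2897 − 3888 = −991 kJ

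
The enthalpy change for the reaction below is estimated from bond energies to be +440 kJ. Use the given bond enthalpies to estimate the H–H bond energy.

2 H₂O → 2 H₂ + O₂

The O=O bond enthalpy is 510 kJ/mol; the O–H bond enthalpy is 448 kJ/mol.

D(H–H) ≈ 421 kJ/mol

Let D be the H–H bond energy.
Σ(broken) = 4×448 = 1792
Σ(formed) = 2×D + 1×510 = 510 + 2D
ΔH = Σ(broken) − Σ(formed) = (1792) − (510 + 2D) = +1282 − 2D
Setting this equal to +440 kJ gives 2D = 842, so D = 421 kJ/mol.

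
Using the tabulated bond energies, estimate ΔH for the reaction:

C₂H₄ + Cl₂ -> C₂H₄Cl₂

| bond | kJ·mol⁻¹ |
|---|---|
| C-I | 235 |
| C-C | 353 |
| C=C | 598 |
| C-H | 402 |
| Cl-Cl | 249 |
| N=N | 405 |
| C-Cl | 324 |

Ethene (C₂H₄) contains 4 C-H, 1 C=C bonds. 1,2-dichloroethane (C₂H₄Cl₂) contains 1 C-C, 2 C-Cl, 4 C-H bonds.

ΔH ≈ −154 kJ

Bonds broken (reactants):
  C-H: 4 × 402 = 1608
  C=C: 1 × 598 = 598
  Cl-Cl: 1 × 249 = 249
  Σ(broken) = 2455 kJ
Bonds formed (products):
  C-C: 1 × 353 = 353
  C-Cl: 2 × 324 = 648
  C-H: 4 × 402 = 1608
  Σ(formed) = 2609 kJ
ΔH = Σ(broken) − Σ(formed) = 2455 − 2609 = −154 kJ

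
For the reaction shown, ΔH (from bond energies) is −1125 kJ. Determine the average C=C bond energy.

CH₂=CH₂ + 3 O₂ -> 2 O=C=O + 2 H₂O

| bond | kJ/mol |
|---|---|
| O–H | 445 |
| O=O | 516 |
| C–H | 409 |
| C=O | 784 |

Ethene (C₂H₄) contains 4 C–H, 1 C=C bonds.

Let D be the C=C bond energy.
Σ(broken) = 4×409 + 1×D + 3×516 = 3184 + D
Σ(formed) = 4×784 + 4×445 = 4916
ΔH = Σ(broken) − Σ(formed) = (3184 + D) − (4916) = −1732 + D
Setting this equal to −1125 kJ gives D = 607 kJ/mol.

D(C=C) ≈ 607 kJ/mol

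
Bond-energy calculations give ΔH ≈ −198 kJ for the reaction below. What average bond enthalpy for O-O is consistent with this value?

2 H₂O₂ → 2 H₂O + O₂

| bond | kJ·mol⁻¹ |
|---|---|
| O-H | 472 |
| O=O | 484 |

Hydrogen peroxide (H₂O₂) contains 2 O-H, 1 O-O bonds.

Let D be the O-O bond energy.
Σ(broken) = 4×472 + 2×D = 1888 + 2D
Σ(formed) = 4×472 + 1×484 = 2372
ΔH = Σ(broken) − Σ(formed) = (1888 + 2D) − (2372) = −484 + 2D
Setting this equal to −198 kJ gives 2D = 286, so D = 143 kJ/mol.

D(O-O) ≈ 143 kJ/mol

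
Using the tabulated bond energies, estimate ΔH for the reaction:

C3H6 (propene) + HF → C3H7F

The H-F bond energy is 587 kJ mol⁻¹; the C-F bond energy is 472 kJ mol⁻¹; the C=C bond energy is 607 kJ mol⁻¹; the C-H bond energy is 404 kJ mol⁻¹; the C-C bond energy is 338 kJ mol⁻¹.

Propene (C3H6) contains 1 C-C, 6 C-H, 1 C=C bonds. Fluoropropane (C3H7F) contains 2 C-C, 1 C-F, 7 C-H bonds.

Bonds broken (reactants):
  C-C: 1 × 338 = 338
  C-H: 6 × 404 = 2424
  C=C: 1 × 607 = 607
  H-F: 1 × 587 = 587
  Σ(broken) = 3956 kJ
Bonds formed (products):
  C-C: 2 × 338 = 676
  C-F: 1 × 472 = 472
  C-H: 7 × 404 = 2828
  Σ(formed) = 3976 kJ
ΔH = Σ(broken) − Σ(formed) = 3956 − 3976 = −20 kJ

ΔH ≈ −20 kJ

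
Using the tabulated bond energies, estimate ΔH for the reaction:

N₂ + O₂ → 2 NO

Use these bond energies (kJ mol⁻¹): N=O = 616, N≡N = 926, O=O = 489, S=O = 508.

Bonds broken (reactants):
  N≡N: 1 × 926 = 926
  O=O: 1 × 489 = 489
  Σ(broken) = 1415 kJ
Bonds formed (products):
  N=O: 2 × 616 = 1232
  Σ(formed) = 1232 kJ
ΔH = Σ(broken) − Σ(formed) = 1415 − 1232 = +183 kJ

ΔH ≈ +183 kJ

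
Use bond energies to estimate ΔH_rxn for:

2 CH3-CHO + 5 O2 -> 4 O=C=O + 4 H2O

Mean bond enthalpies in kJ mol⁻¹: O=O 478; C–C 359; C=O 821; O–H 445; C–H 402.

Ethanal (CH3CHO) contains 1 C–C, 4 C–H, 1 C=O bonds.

Bonds broken (reactants):
  C–C: 2 × 359 = 718
  C–H: 8 × 402 = 3216
  C=O: 2 × 821 = 1642
  O=O: 5 × 478 = 2390
  Σ(broken) = 7966 kJ
Bonds formed (products):
  C=O: 8 × 821 = 6568
  O–H: 8 × 445 = 3560
  Σ(formed) = 10128 kJ
ΔH = Σ(broken) − Σ(formed) = 7966 − 10128 = −2162 kJ

ΔH ≈ −2162 kJ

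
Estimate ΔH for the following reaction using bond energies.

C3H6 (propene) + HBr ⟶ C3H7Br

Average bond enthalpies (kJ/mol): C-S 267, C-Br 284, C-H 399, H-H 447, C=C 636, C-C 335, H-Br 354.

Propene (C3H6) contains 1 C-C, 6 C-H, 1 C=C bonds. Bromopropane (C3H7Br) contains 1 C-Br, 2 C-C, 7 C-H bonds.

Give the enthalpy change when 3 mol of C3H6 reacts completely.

Bonds broken (reactants):
  C-C: 1 × 335 = 335
  C-H: 6 × 399 = 2394
  C=C: 1 × 636 = 636
  H-Br: 1 × 354 = 354
  Σ(broken) = 3719 kJ
Bonds formed (products):
  C-Br: 1 × 284 = 284
  C-C: 2 × 335 = 670
  C-H: 7 × 399 = 2793
  Σ(formed) = 3747 kJ
ΔH = Σ(broken) − Σ(formed) = 3719 − 3747 = −28 kJ
For 3× the reaction as written: 3 × (−28) = −84 kJ

ΔH = −84 kJ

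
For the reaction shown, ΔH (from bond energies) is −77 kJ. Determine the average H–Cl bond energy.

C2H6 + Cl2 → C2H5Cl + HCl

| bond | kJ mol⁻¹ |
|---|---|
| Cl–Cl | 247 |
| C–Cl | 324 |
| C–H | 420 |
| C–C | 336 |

D(H–Cl) ≈ 420 kJ/mol

Let D be the H–Cl bond energy.
Σ(broken) = 1×336 + 6×420 + 1×247 = 3103
Σ(formed) = 1×336 + 1×324 + 5×420 + 1×D = 2760 + D
ΔH = Σ(broken) − Σ(formed) = (3103) − (2760 + D) = +343 − D
Setting this equal to −77 kJ gives D = 420 kJ/mol.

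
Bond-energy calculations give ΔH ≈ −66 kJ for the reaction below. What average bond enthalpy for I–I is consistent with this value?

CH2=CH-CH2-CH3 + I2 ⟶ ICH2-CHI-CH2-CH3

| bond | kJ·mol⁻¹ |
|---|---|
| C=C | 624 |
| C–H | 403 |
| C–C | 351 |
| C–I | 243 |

Let D be the I–I bond energy.
Σ(broken) = 2×351 + 8×403 + 1×624 + 1×D = 4550 + D
Σ(formed) = 3×351 + 8×403 + 2×243 = 4763
ΔH = Σ(broken) − Σ(formed) = (4550 + D) − (4763) = −213 + D
Setting this equal to −66 kJ gives D = 147 kJ/mol.

D(I–I) ≈ 147 kJ/mol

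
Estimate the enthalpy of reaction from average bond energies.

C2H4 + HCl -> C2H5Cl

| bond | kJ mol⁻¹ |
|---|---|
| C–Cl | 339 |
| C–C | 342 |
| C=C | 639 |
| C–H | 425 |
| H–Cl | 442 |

Bonds broken (reactants):
  C–H: 4 × 425 = 1700
  C=C: 1 × 639 = 639
  H–Cl: 1 × 442 = 442
  Σ(broken) = 2781 kJ
Bonds formed (products):
  C–C: 1 × 342 = 342
  C–Cl: 1 × 339 = 339
  C–H: 5 × 425 = 2125
  Σ(formed) = 2806 kJ
ΔH = Σ(broken) − Σ(formed) = 2781 − 2806 = −25 kJ

ΔH ≈ −25 kJ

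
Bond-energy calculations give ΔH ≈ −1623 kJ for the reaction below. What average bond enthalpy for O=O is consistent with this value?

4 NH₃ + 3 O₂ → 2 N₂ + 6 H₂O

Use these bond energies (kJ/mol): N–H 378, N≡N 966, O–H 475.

Let D be the O=O bond energy.
Σ(broken) = 12×378 + 3×D = 4536 + 3D
Σ(formed) = 2×966 + 12×475 = 7632
ΔH = Σ(broken) − Σ(formed) = (4536 + 3D) − (7632) = −3096 + 3D
Setting this equal to −1623 kJ gives 3D = 1473, so D = 491 kJ/mol.

D(O=O) ≈ 491 kJ/mol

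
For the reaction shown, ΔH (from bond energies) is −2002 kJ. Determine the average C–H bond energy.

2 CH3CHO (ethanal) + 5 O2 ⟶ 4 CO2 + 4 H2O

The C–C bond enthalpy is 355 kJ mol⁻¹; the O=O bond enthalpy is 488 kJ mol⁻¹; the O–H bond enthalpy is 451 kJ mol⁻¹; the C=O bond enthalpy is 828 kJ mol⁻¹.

Let D be the C–H bond energy.
Σ(broken) = 2×355 + 8×D + 2×828 + 5×488 = 4806 + 8D
Σ(formed) = 8×828 + 8×451 = 10232
ΔH = Σ(broken) − Σ(formed) = (4806 + 8D) − (10232) = −5426 + 8D
Setting this equal to −2002 kJ gives 8D = 3424, so D = 428 kJ/mol.

D(C–H) ≈ 428 kJ/mol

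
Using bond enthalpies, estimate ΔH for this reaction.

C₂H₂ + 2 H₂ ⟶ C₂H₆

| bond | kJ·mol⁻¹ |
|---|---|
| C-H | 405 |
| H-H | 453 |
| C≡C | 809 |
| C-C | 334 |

ΔH ≈ −239 kJ

Bonds broken (reactants):
  C≡C: 1 × 809 = 809
  C-H: 2 × 405 = 810
  H-H: 2 × 453 = 906
  Σ(broken) = 2525 kJ
Bonds formed (products):
  C-C: 1 × 334 = 334
  C-H: 6 × 405 = 2430
  Σ(formed) = 2764 kJ
ΔH = Σ(broken) − Σ(formed) = 2525 − 2764 = −239 kJ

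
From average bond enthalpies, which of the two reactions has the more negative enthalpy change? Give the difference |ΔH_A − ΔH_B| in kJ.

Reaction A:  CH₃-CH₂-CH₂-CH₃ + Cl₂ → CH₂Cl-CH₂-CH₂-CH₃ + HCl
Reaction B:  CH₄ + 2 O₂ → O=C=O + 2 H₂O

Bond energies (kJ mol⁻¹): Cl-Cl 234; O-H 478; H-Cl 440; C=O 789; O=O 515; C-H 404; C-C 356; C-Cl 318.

Reaction A:
  Bonds broken (reactants):
    C-C: 3 × 356 = 1068
    C-H: 10 × 404 = 4040
    Cl-Cl: 1 × 234 = 234
    Σ(broken) = 5342 kJ
  Bonds formed (products):
    C-C: 3 × 356 = 1068
    C-Cl: 1 × 318 = 318
    C-H: 9 × 404 = 3636
    H-Cl: 1 × 440 = 440
    Σ(formed) = 5462 kJ
  ΔH_A = 5342 − 5462 = −120 kJ
Reaction B:
  Bonds broken (reactants):
    C-H: 4 × 404 = 1616
    O=O: 2 × 515 = 1030
    Σ(broken) = 2646 kJ
  Bonds formed (products):
    C=O: 2 × 789 = 1578
    O-H: 4 × 478 = 1912
    Σ(formed) = 3490 kJ
  ΔH_B = 2646 − 3490 = −844 kJ
ΔH_A − ΔH_B = +724 kJ, so reaction B has the more negative ΔH; |ΔH_A − ΔH_B| = 724 kJ.

Reaction B, by 724 kJ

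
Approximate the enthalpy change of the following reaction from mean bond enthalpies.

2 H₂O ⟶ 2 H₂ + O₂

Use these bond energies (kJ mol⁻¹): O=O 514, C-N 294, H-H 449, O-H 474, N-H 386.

ΔH ≈ +484 kJ

Bonds broken (reactants):
  O-H: 4 × 474 = 1896
  Σ(broken) = 1896 kJ
Bonds formed (products):
  H-H: 2 × 449 = 898
  O=O: 1 × 514 = 514
  Σ(formed) = 1412 kJ
ΔH = Σ(broken) − Σ(formed) = 1896 − 1412 = +484 kJ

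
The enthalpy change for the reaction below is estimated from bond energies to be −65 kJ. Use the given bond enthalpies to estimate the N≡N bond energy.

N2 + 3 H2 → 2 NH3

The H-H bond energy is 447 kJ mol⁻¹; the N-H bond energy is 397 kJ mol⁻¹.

Let D be the N≡N bond energy.
Σ(broken) = 3×447 + 1×D = 1341 + D
Σ(formed) = 6×397 = 2382
ΔH = Σ(broken) − Σ(formed) = (1341 + D) − (2382) = −1041 + D
Setting this equal to −65 kJ gives D = 976 kJ/mol.

D(N≡N) ≈ 976 kJ/mol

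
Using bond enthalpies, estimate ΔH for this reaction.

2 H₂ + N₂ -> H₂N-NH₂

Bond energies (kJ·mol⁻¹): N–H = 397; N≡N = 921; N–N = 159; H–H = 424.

Bonds broken (reactants):
  H–H: 2 × 424 = 848
  N≡N: 1 × 921 = 921
  Σ(broken) = 1769 kJ
Bonds formed (products):
  N–H: 4 × 397 = 1588
  N–N: 1 × 159 = 159
  Σ(formed) = 1747 kJ
ΔH = Σ(broken) − Σ(formed) = 1769 − 1747 = +22 kJ

ΔH ≈ +22 kJ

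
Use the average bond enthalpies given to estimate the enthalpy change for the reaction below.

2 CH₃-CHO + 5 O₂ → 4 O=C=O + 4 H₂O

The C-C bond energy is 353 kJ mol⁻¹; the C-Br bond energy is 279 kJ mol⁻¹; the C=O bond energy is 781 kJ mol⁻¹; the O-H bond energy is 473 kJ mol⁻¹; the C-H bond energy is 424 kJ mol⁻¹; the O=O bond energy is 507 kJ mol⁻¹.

Bonds broken (reactants):
  C-C: 2 × 353 = 706
  C-H: 8 × 424 = 3392
  C=O: 2 × 781 = 1562
  O=O: 5 × 507 = 2535
  Σ(broken) = 8195 kJ
Bonds formed (products):
  C=O: 8 × 781 = 6248
  O-H: 8 × 473 = 3784
  Σ(formed) = 10032 kJ
ΔH = Σ(broken) − Σ(formed) = 8195 − 10032 = −1837 kJ

ΔH ≈ −1837 kJ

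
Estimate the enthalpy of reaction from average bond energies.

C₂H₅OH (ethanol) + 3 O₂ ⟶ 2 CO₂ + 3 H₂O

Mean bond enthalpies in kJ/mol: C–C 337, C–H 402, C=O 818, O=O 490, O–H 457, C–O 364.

Bonds broken (reactants):
  C–C: 1 × 337 = 337
  C–H: 5 × 402 = 2010
  C–O: 1 × 364 = 364
  O–H: 1 × 457 = 457
  O=O: 3 × 490 = 1470
  Σ(broken) = 4638 kJ
Bonds formed (products):
  C=O: 4 × 818 = 3272
  O–H: 6 × 457 = 2742
  Σ(formed) = 6014 kJ
ΔH = Σ(broken) − Σ(formed) = 4638 − 6014 = −1376 kJ

ΔH ≈ −1376 kJ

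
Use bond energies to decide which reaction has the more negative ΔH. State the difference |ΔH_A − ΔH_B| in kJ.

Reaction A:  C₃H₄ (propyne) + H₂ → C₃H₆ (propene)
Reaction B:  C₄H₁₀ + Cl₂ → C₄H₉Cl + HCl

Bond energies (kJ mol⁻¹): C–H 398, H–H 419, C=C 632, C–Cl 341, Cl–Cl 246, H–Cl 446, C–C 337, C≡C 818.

Reaction A, by 48 kJ

Reaction A:
  Bonds broken (reactants):
    C≡C: 1 × 818 = 818
    C–C: 1 × 337 = 337
    C–H: 4 × 398 = 1592
    H–H: 1 × 419 = 419
    Σ(broken) = 3166 kJ
  Bonds formed (products):
    C–C: 1 × 337 = 337
    C–H: 6 × 398 = 2388
    C=C: 1 × 632 = 632
    Σ(formed) = 3357 kJ
  ΔH_A = 3166 − 3357 = −191 kJ
Reaction B:
  Bonds broken (reactants):
    C–C: 3 × 337 = 1011
    C–H: 10 × 398 = 3980
    Cl–Cl: 1 × 246 = 246
    Σ(broken) = 5237 kJ
  Bonds formed (products):
    C–C: 3 × 337 = 1011
    C–Cl: 1 × 341 = 341
    C–H: 9 × 398 = 3582
    H–Cl: 1 × 446 = 446
    Σ(formed) = 5380 kJ
  ΔH_B = 5237 − 5380 = −143 kJ
ΔH_A − ΔH_B = −48 kJ, so reaction A has the more negative ΔH; |ΔH_A − ΔH_B| = 48 kJ.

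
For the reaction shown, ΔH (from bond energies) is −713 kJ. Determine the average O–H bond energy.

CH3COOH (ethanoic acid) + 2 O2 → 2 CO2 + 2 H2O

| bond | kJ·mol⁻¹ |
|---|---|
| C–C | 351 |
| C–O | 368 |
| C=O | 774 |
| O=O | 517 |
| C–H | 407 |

D(O–H) ≈ 455 kJ/mol

Let D be the O–H bond energy.
Σ(broken) = 1×351 + 3×407 + 1×368 + 1×774 + 1×D + 2×517 = 3748 + D
Σ(formed) = 4×774 + 4×D = 3096 + 4D
ΔH = Σ(broken) − Σ(formed) = (3748 + D) − (3096 + 4D) = +652 − 3D
Setting this equal to −713 kJ gives 3D = 1365, so D = 455 kJ/mol.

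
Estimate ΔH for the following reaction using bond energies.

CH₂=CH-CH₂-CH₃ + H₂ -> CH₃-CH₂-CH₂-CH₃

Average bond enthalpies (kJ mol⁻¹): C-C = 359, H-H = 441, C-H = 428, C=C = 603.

ΔH ≈ −171 kJ

Bonds broken (reactants):
  C-C: 2 × 359 = 718
  C-H: 8 × 428 = 3424
  C=C: 1 × 603 = 603
  H-H: 1 × 441 = 441
  Σ(broken) = 5186 kJ
Bonds formed (products):
  C-C: 3 × 359 = 1077
  C-H: 10 × 428 = 4280
  Σ(formed) = 5357 kJ
ΔH = Σ(broken) − Σ(formed) = 5186 − 5357 = −171 kJ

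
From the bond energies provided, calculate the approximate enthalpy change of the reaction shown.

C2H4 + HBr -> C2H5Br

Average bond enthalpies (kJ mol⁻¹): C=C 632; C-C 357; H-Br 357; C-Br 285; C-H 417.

ΔH ≈ −70 kJ

Bonds broken (reactants):
  C-H: 4 × 417 = 1668
  C=C: 1 × 632 = 632
  H-Br: 1 × 357 = 357
  Σ(broken) = 2657 kJ
Bonds formed (products):
  C-Br: 1 × 285 = 285
  C-C: 1 × 357 = 357
  C-H: 5 × 417 = 2085
  Σ(formed) = 2727 kJ
ΔH = Σ(broken) − Σ(formed) = 2657 − 2727 = −70 kJ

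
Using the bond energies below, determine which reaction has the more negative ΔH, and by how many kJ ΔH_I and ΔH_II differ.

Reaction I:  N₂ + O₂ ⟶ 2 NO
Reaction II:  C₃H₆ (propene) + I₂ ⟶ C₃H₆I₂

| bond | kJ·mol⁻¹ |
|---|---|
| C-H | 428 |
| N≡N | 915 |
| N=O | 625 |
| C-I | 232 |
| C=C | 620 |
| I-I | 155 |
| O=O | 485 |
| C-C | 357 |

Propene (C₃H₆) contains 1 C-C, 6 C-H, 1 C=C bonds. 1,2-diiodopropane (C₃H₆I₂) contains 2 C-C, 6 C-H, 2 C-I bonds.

Reaction I:
  Bonds broken (reactants):
    N≡N: 1 × 915 = 915
    O=O: 1 × 485 = 485
    Σ(broken) = 1400 kJ
  Bonds formed (products):
    N=O: 2 × 625 = 1250
    Σ(formed) = 1250 kJ
  ΔH_I = 1400 − 1250 = +150 kJ
Reaction II:
  Bonds broken (reactants):
    C-C: 1 × 357 = 357
    C-H: 6 × 428 = 2568
    C=C: 1 × 620 = 620
    I-I: 1 × 155 = 155
    Σ(broken) = 3700 kJ
  Bonds formed (products):
    C-C: 2 × 357 = 714
    C-H: 6 × 428 = 2568
    C-I: 2 × 232 = 464
    Σ(formed) = 3746 kJ
  ΔH_II = 3700 − 3746 = −46 kJ
ΔH_I − ΔH_II = +196 kJ, so reaction II has the more negative ΔH; |ΔH_I − ΔH_II| = 196 kJ.

Reaction II, by 196 kJ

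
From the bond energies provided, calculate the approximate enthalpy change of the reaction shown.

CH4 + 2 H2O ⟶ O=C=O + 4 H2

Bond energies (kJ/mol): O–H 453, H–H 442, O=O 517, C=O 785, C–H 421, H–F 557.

Bonds broken (reactants):
  C–H: 4 × 421 = 1684
  O–H: 4 × 453 = 1812
  Σ(broken) = 3496 kJ
Bonds formed (products):
  C=O: 2 × 785 = 1570
  H–H: 4 × 442 = 1768
  Σ(formed) = 3338 kJ
ΔH = Σ(broken) − Σ(formed) = 3496 − 3338 = +158 kJ

ΔH ≈ +158 kJ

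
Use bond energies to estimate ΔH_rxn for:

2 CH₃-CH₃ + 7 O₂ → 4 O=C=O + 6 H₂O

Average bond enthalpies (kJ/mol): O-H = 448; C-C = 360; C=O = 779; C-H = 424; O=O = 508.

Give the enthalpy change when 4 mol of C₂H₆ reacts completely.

ΔH = −4488 kJ

Bonds broken (reactants):
  C-C: 2 × 360 = 720
  C-H: 12 × 424 = 5088
  O=O: 7 × 508 = 3556
  Σ(broken) = 9364 kJ
Bonds formed (products):
  C=O: 8 × 779 = 6232
  O-H: 12 × 448 = 5376
  Σ(formed) = 11608 kJ
ΔH = Σ(broken) − Σ(formed) = 9364 − 11608 = −2244 kJ
For 2× the reaction as written: 2 × (−2244) = −4488 kJ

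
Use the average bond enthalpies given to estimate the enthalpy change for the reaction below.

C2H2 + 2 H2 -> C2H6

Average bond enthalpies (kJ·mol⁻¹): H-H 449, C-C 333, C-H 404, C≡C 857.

Bonds broken (reactants):
  C≡C: 1 × 857 = 857
  C-H: 2 × 404 = 808
  H-H: 2 × 449 = 898
  Σ(broken) = 2563 kJ
Bonds formed (products):
  C-C: 1 × 333 = 333
  C-H: 6 × 404 = 2424
  Σ(formed) = 2757 kJ
ΔH = Σ(broken) − Σ(formed) = 2563 − 2757 = −194 kJ

ΔH ≈ −194 kJ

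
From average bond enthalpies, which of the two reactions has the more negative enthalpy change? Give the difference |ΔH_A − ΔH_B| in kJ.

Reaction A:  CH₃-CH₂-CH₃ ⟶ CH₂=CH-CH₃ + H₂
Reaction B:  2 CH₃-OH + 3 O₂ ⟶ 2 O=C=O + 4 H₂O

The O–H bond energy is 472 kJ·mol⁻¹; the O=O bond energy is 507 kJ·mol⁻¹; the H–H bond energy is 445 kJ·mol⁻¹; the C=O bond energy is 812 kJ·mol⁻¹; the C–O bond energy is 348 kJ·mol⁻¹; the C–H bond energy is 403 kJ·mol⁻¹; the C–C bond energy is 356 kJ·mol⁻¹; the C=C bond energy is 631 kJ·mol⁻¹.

Reaction B, by 1531 kJ

Reaction A:
  Bonds broken (reactants):
    C–C: 2 × 356 = 712
    C–H: 8 × 403 = 3224
    Σ(broken) = 3936 kJ
  Bonds formed (products):
    C–C: 1 × 356 = 356
    C–H: 6 × 403 = 2418
    C=C: 1 × 631 = 631
    H–H: 1 × 445 = 445
    Σ(formed) = 3850 kJ
  ΔH_A = 3936 − 3850 = +86 kJ
Reaction B:
  Bonds broken (reactants):
    C–H: 6 × 403 = 2418
    C–O: 2 × 348 = 696
    O–H: 2 × 472 = 944
    O=O: 3 × 507 = 1521
    Σ(broken) = 5579 kJ
  Bonds formed (products):
    C=O: 4 × 812 = 3248
    O–H: 8 × 472 = 3776
    Σ(formed) = 7024 kJ
  ΔH_B = 5579 − 7024 = −1445 kJ
ΔH_A − ΔH_B = +1531 kJ, so reaction B has the more negative ΔH; |ΔH_A − ΔH_B| = 1531 kJ.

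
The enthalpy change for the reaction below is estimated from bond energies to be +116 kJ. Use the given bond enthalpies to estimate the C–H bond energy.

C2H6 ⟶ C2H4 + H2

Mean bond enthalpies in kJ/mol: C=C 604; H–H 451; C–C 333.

D(C–H) ≈ 419 kJ/mol

Let D be the C–H bond energy.
Σ(broken) = 1×333 + 6×D = 333 + 6D
Σ(formed) = 4×D + 1×604 + 1×451 = 1055 + 4D
ΔH = Σ(broken) − Σ(formed) = (333 + 6D) − (1055 + 4D) = −722 + 2D
Setting this equal to +116 kJ gives 2D = 838, so D = 419 kJ/mol.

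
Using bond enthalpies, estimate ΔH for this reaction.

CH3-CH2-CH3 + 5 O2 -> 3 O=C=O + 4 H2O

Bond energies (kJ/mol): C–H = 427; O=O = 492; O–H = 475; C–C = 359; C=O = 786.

ΔH ≈ −1922 kJ

Bonds broken (reactants):
  C–C: 2 × 359 = 718
  C–H: 8 × 427 = 3416
  O=O: 5 × 492 = 2460
  Σ(broken) = 6594 kJ
Bonds formed (products):
  C=O: 6 × 786 = 4716
  O–H: 8 × 475 = 3800
  Σ(formed) = 8516 kJ
ΔH = Σ(broken) − Σ(formed) = 6594 − 8516 = −1922 kJ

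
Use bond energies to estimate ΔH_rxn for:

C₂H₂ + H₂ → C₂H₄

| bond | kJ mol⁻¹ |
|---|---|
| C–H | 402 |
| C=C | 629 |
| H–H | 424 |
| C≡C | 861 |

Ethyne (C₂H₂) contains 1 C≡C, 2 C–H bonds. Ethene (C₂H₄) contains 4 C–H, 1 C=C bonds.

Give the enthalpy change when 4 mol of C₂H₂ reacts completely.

Bonds broken (reactants):
  C≡C: 1 × 861 = 861
  C–H: 2 × 402 = 804
  H–H: 1 × 424 = 424
  Σ(broken) = 2089 kJ
Bonds formed (products):
  C–H: 4 × 402 = 1608
  C=C: 1 × 629 = 629
  Σ(formed) = 2237 kJ
ΔH = Σ(broken) − Σ(formed) = 2089 − 2237 = −148 kJ
For 4× the reaction as written: 4 × (−148) = −592 kJ

ΔH = −592 kJ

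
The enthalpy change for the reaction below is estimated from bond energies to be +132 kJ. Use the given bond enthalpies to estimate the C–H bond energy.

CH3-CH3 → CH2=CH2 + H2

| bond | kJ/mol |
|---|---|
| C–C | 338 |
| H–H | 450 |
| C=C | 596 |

Let D be the C–H bond energy.
Σ(broken) = 1×338 + 6×D = 338 + 6D
Σ(formed) = 4×D + 1×596 + 1×450 = 1046 + 4D
ΔH = Σ(broken) − Σ(formed) = (338 + 6D) − (1046 + 4D) = −708 + 2D
Setting this equal to +132 kJ gives 2D = 840, so D = 420 kJ/mol.

D(C–H) ≈ 420 kJ/mol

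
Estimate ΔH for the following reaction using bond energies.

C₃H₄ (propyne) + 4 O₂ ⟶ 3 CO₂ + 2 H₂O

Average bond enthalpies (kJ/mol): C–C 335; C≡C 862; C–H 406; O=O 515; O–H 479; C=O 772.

ΔH ≈ −1667 kJ

Bonds broken (reactants):
  C≡C: 1 × 862 = 862
  C–C: 1 × 335 = 335
  C–H: 4 × 406 = 1624
  O=O: 4 × 515 = 2060
  Σ(broken) = 4881 kJ
Bonds formed (products):
  C=O: 6 × 772 = 4632
  O–H: 4 × 479 = 1916
  Σ(formed) = 6548 kJ
ΔH = Σ(broken) − Σ(formed) = 4881 − 6548 = −1667 kJ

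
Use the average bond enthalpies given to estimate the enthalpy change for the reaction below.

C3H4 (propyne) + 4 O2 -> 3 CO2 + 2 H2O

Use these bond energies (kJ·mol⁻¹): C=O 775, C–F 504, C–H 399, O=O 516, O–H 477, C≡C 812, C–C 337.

ΔH ≈ −1749 kJ

Bonds broken (reactants):
  C≡C: 1 × 812 = 812
  C–C: 1 × 337 = 337
  C–H: 4 × 399 = 1596
  O=O: 4 × 516 = 2064
  Σ(broken) = 4809 kJ
Bonds formed (products):
  C=O: 6 × 775 = 4650
  O–H: 4 × 477 = 1908
  Σ(formed) = 6558 kJ
ΔH = Σ(broken) − Σ(formed) = 4809 − 6558 = −1749 kJ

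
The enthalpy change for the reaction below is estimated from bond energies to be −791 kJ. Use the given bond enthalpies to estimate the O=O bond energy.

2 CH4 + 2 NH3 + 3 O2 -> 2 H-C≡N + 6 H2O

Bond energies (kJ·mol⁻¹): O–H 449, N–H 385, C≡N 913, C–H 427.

Let D be the O=O bond energy.
Σ(broken) = 8×427 + 6×385 + 3×D = 5726 + 3D
Σ(formed) = 2×913 + 2×427 + 12×449 = 8068
ΔH = Σ(broken) − Σ(formed) = (5726 + 3D) − (8068) = −2342 + 3D
Setting this equal to −791 kJ gives 3D = 1551, so D = 517 kJ/mol.

D(O=O) ≈ 517 kJ/mol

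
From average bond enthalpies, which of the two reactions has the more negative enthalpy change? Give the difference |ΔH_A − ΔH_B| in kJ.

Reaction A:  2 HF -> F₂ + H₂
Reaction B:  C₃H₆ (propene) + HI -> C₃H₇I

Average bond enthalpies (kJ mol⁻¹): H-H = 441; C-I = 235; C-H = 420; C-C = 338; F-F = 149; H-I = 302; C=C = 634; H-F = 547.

Reaction B, by 561 kJ

Reaction A:
  Bonds broken (reactants):
    H-F: 2 × 547 = 1094
    Σ(broken) = 1094 kJ
  Bonds formed (products):
    F-F: 1 × 149 = 149
    H-H: 1 × 441 = 441
    Σ(formed) = 590 kJ
  ΔH_A = 1094 − 590 = +504 kJ
Reaction B:
  Bonds broken (reactants):
    C-C: 1 × 338 = 338
    C-H: 6 × 420 = 2520
    C=C: 1 × 634 = 634
    H-I: 1 × 302 = 302
    Σ(broken) = 3794 kJ
  Bonds formed (products):
    C-C: 2 × 338 = 676
    C-H: 7 × 420 = 2940
    C-I: 1 × 235 = 235
    Σ(formed) = 3851 kJ
  ΔH_B = 3794 − 3851 = −57 kJ
ΔH_A − ΔH_B = +561 kJ, so reaction B has the more negative ΔH; |ΔH_A − ΔH_B| = 561 kJ.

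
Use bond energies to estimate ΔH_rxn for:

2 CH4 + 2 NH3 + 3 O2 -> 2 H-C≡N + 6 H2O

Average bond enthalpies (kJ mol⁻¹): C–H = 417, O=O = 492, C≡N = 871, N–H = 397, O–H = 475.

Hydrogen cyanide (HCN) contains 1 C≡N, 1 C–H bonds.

ΔH ≈ −1082 kJ

Bonds broken (reactants):
  C–H: 8 × 417 = 3336
  N–H: 6 × 397 = 2382
  O=O: 3 × 492 = 1476
  Σ(broken) = 7194 kJ
Bonds formed (products):
  C≡N: 2 × 871 = 1742
  C–H: 2 × 417 = 834
  O–H: 12 × 475 = 5700
  Σ(formed) = 8276 kJ
ΔH = Σ(broken) − Σ(formed) = 7194 − 8276 = −1082 kJ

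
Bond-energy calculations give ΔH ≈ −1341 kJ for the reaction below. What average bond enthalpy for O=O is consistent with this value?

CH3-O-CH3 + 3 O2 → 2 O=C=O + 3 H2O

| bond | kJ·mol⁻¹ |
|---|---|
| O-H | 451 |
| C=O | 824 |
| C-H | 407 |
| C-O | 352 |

Let D be the O=O bond energy.
Σ(broken) = 6×407 + 2×352 + 3×D = 3146 + 3D
Σ(formed) = 4×824 + 6×451 = 6002
ΔH = Σ(broken) − Σ(formed) = (3146 + 3D) − (6002) = −2856 + 3D
Setting this equal to −1341 kJ gives 3D = 1515, so D = 505 kJ/mol.

D(O=O) ≈ 505 kJ/mol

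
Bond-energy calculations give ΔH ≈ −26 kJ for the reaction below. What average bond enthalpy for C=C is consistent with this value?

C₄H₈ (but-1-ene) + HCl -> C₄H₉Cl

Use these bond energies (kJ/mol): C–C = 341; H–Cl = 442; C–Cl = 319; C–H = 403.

Let D be the C=C bond energy.
Σ(broken) = 2×341 + 8×403 + 1×D + 1×442 = 4348 + D
Σ(formed) = 3×341 + 1×319 + 9×403 = 4969
ΔH = Σ(broken) − Σ(formed) = (4348 + D) − (4969) = −621 + D
Setting this equal to −26 kJ gives D = 595 kJ/mol.

D(C=C) ≈ 595 kJ/mol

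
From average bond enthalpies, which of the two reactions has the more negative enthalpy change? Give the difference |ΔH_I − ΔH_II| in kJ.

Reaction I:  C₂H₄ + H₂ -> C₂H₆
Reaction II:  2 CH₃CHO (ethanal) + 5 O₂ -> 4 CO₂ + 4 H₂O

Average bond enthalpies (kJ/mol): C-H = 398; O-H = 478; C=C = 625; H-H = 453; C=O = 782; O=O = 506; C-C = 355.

Reaction II, by 2019 kJ

Reaction I:
  Bonds broken (reactants):
    C-H: 4 × 398 = 1592
    C=C: 1 × 625 = 625
    H-H: 1 × 453 = 453
    Σ(broken) = 2670 kJ
  Bonds formed (products):
    C-C: 1 × 355 = 355
    C-H: 6 × 398 = 2388
    Σ(formed) = 2743 kJ
  ΔH_I = 2670 − 2743 = −73 kJ
Reaction II:
  Bonds broken (reactants):
    C-C: 2 × 355 = 710
    C-H: 8 × 398 = 3184
    C=O: 2 × 782 = 1564
    O=O: 5 × 506 = 2530
    Σ(broken) = 7988 kJ
  Bonds formed (products):
    C=O: 8 × 782 = 6256
    O-H: 8 × 478 = 3824
    Σ(formed) = 10080 kJ
  ΔH_II = 7988 − 10080 = −2092 kJ
ΔH_I − ΔH_II = +2019 kJ, so reaction II has the more negative ΔH; |ΔH_I − ΔH_II| = 2019 kJ.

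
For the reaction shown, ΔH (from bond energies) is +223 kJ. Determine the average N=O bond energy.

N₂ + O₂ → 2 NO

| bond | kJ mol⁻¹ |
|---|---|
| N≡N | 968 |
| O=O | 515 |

Let D be the N=O bond energy.
Σ(broken) = 1×968 + 1×515 = 1483
Σ(formed) = 2×D = 2D
ΔH = Σ(broken) − Σ(formed) = (1483) − (2D) = +1483 − 2D
Setting this equal to +223 kJ gives 2D = 1260, so D = 630 kJ/mol.

D(N=O) ≈ 630 kJ/mol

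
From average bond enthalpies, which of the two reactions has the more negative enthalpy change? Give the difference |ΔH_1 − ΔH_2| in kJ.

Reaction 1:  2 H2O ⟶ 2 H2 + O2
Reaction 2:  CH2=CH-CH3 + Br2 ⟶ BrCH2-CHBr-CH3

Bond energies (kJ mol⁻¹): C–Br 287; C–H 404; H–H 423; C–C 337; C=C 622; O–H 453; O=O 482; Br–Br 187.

Reaction 2, by 586 kJ

Reaction 1:
  Bonds broken (reactants):
    O–H: 4 × 453 = 1812
    Σ(broken) = 1812 kJ
  Bonds formed (products):
    H–H: 2 × 423 = 846
    O=O: 1 × 482 = 482
    Σ(formed) = 1328 kJ
  ΔH_1 = 1812 − 1328 = +484 kJ
Reaction 2:
  Bonds broken (reactants):
    Br–Br: 1 × 187 = 187
    C–C: 1 × 337 = 337
    C–H: 6 × 404 = 2424
    C=C: 1 × 622 = 622
    Σ(broken) = 3570 kJ
  Bonds formed (products):
    C–Br: 2 × 287 = 574
    C–C: 2 × 337 = 674
    C–H: 6 × 404 = 2424
    Σ(formed) = 3672 kJ
  ΔH_2 = 3570 − 3672 = −102 kJ
ΔH_1 − ΔH_2 = +586 kJ, so reaction 2 has the more negative ΔH; |ΔH_1 − ΔH_2| = 586 kJ.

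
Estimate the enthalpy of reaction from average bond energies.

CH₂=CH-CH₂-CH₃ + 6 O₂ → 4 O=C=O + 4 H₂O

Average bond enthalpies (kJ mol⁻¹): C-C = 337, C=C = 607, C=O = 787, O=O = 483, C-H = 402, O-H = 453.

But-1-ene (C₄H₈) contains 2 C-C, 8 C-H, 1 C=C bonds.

Bonds broken (reactants):
  C-C: 2 × 337 = 674
  C-H: 8 × 402 = 3216
  C=C: 1 × 607 = 607
  O=O: 6 × 483 = 2898
  Σ(broken) = 7395 kJ
Bonds formed (products):
  C=O: 8 × 787 = 6296
  O-H: 8 × 453 = 3624
  Σ(formed) = 9920 kJ
ΔH = Σ(broken) − Σ(formed) = 7395 − 9920 = −2525 kJ

ΔH ≈ −2525 kJ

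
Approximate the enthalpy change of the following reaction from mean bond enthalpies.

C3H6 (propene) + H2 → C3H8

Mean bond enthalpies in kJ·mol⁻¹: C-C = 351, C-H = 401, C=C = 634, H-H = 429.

Bonds broken (reactants):
  C-C: 1 × 351 = 351
  C-H: 6 × 401 = 2406
  C=C: 1 × 634 = 634
  H-H: 1 × 429 = 429
  Σ(broken) = 3820 kJ
Bonds formed (products):
  C-C: 2 × 351 = 702
  C-H: 8 × 401 = 3208
  Σ(formed) = 3910 kJ
ΔH = Σ(broken) − Σ(formed) = 3820 − 3910 = −90 kJ

ΔH ≈ −90 kJ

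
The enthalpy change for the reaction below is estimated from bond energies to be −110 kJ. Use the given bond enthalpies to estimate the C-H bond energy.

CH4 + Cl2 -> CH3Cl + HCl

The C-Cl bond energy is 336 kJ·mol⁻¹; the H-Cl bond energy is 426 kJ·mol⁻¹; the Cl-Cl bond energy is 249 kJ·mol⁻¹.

Let D be the C-H bond energy.
Σ(broken) = 4×D + 1×249 = 249 + 4D
Σ(formed) = 1×336 + 3×D + 1×426 = 762 + 3D
ΔH = Σ(broken) − Σ(formed) = (249 + 4D) − (762 + 3D) = −513 + D
Setting this equal to −110 kJ gives D = 403 kJ/mol.

D(C-H) ≈ 403 kJ/mol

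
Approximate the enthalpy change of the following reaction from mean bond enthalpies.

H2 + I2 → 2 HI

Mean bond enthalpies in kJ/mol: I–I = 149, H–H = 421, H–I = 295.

Bonds broken (reactants):
  H–H: 1 × 421 = 421
  I–I: 1 × 149 = 149
  Σ(broken) = 570 kJ
Bonds formed (products):
  H–I: 2 × 295 = 590
  Σ(formed) = 590 kJ
ΔH = Σ(broken) − Σ(formed) = 570 − 590 = −20 kJ

ΔH ≈ −20 kJ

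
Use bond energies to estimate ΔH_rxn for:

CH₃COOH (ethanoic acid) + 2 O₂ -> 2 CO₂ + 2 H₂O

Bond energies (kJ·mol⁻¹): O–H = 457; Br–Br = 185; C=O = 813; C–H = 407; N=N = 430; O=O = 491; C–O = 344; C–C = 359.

Bonds broken (reactants):
  C–C: 1 × 359 = 359
  C–H: 3 × 407 = 1221
  C–O: 1 × 344 = 344
  C=O: 1 × 813 = 813
  O–H: 1 × 457 = 457
  O=O: 2 × 491 = 982
  Σ(broken) = 4176 kJ
Bonds formed (products):
  C=O: 4 × 813 = 3252
  O–H: 4 × 457 = 1828
  Σ(formed) = 5080 kJ
ΔH = Σ(broken) − Σ(formed) = 4176 − 5080 = −904 kJ

ΔH ≈ −904 kJ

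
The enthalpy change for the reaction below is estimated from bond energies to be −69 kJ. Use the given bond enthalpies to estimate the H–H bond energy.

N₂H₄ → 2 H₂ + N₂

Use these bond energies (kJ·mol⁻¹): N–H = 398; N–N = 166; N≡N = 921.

Let D be the H–H bond energy.
Σ(broken) = 4×398 + 1×166 = 1758
Σ(formed) = 2×D + 1×921 = 921 + 2D
ΔH = Σ(broken) − Σ(formed) = (1758) − (921 + 2D) = +837 − 2D
Setting this equal to −69 kJ gives 2D = 906, so D = 453 kJ/mol.

D(H–H) ≈ 453 kJ/mol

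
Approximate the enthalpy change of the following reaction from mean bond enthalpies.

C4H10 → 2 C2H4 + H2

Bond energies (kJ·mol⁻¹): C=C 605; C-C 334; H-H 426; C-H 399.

ΔH ≈ +164 kJ

Bonds broken (reactants):
  C-C: 3 × 334 = 1002
  C-H: 10 × 399 = 3990
  Σ(broken) = 4992 kJ
Bonds formed (products):
  C-H: 8 × 399 = 3192
  C=C: 2 × 605 = 1210
  H-H: 1 × 426 = 426
  Σ(formed) = 4828 kJ
ΔH = Σ(broken) − Σ(formed) = 4992 − 4828 = +164 kJ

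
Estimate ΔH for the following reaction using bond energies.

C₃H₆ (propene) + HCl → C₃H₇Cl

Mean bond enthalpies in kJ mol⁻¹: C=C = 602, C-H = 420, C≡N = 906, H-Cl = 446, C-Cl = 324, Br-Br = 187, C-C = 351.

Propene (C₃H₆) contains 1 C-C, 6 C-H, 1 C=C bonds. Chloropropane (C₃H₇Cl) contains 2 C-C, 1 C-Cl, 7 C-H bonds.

ΔH ≈ −47 kJ

Bonds broken (reactants):
  C-C: 1 × 351 = 351
  C-H: 6 × 420 = 2520
  C=C: 1 × 602 = 602
  H-Cl: 1 × 446 = 446
  Σ(broken) = 3919 kJ
Bonds formed (products):
  C-C: 2 × 351 = 702
  C-Cl: 1 × 324 = 324
  C-H: 7 × 420 = 2940
  Σ(formed) = 3966 kJ
ΔH = Σ(broken) − Σ(formed) = 3919 − 3966 = −47 kJ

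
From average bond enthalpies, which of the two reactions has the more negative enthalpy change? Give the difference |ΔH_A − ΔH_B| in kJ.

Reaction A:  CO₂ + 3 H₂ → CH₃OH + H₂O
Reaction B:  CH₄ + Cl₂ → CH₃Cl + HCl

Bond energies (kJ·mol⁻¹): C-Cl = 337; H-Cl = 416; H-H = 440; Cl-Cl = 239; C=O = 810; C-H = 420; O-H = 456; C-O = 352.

Reaction A:
  Bonds broken (reactants):
    C=O: 2 × 810 = 1620
    H-H: 3 × 440 = 1320
    Σ(broken) = 2940 kJ
  Bonds formed (products):
    C-H: 3 × 420 = 1260
    C-O: 1 × 352 = 352
    O-H: 3 × 456 = 1368
    Σ(formed) = 2980 kJ
  ΔH_A = 2940 − 2980 = −40 kJ
Reaction B:
  Bonds broken (reactants):
    C-H: 4 × 420 = 1680
    Cl-Cl: 1 × 239 = 239
    Σ(broken) = 1919 kJ
  Bonds formed (products):
    C-Cl: 1 × 337 = 337
    C-H: 3 × 420 = 1260
    H-Cl: 1 × 416 = 416
    Σ(formed) = 2013 kJ
  ΔH_B = 1919 − 2013 = −94 kJ
ΔH_A − ΔH_B = +54 kJ, so reaction B has the more negative ΔH; |ΔH_A − ΔH_B| = 54 kJ.

Reaction B, by 54 kJ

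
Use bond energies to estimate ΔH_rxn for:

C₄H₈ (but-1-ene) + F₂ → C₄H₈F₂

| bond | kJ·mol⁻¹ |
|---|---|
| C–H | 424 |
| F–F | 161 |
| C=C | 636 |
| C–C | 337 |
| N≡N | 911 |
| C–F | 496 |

ΔH ≈ −532 kJ

Bonds broken (reactants):
  C–C: 2 × 337 = 674
  C–H: 8 × 424 = 3392
  C=C: 1 × 636 = 636
  F–F: 1 × 161 = 161
  Σ(broken) = 4863 kJ
Bonds formed (products):
  C–C: 3 × 337 = 1011
  C–F: 2 × 496 = 992
  C–H: 8 × 424 = 3392
  Σ(formed) = 5395 kJ
ΔH = Σ(broken) − Σ(formed) = 4863 − 5395 = −532 kJ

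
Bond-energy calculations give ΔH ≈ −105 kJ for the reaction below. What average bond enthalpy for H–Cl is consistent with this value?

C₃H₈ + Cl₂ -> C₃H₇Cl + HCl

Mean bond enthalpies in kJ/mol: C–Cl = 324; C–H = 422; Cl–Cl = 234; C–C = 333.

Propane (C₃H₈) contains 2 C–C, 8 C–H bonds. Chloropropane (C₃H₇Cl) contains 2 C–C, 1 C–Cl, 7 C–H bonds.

D(H–Cl) ≈ 437 kJ/mol

Let D be the H–Cl bond energy.
Σ(broken) = 2×333 + 8×422 + 1×234 = 4276
Σ(formed) = 2×333 + 1×324 + 7×422 + 1×D = 3944 + D
ΔH = Σ(broken) − Σ(formed) = (4276) − (3944 + D) = +332 − D
Setting this equal to −105 kJ gives D = 437 kJ/mol.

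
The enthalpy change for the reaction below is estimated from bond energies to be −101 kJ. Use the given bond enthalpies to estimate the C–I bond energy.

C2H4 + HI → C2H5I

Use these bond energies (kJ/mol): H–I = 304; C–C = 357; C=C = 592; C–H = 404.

Let D be the C–I bond energy.
Σ(broken) = 4×404 + 1×592 + 1×304 = 2512
Σ(formed) = 1×357 + 5×404 + 1×D = 2377 + D
ΔH = Σ(broken) − Σ(formed) = (2512) − (2377 + D) = +135 − D
Setting this equal to −101 kJ gives D = 236 kJ/mol.

D(C–I) ≈ 236 kJ/mol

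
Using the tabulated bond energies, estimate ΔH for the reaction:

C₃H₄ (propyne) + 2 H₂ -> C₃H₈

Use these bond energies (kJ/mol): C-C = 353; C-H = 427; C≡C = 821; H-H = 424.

Bonds broken (reactants):
  C≡C: 1 × 821 = 821
  C-C: 1 × 353 = 353
  C-H: 4 × 427 = 1708
  H-H: 2 × 424 = 848
  Σ(broken) = 3730 kJ
Bonds formed (products):
  C-C: 2 × 353 = 706
  C-H: 8 × 427 = 3416
  Σ(formed) = 4122 kJ
ΔH = Σ(broken) − Σ(formed) = 3730 − 4122 = −392 kJ

ΔH ≈ −392 kJ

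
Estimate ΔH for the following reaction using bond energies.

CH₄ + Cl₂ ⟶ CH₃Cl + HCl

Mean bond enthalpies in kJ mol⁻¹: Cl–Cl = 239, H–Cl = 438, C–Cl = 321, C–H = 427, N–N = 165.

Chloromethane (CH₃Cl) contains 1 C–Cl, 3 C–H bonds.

Bonds broken (reactants):
  C–H: 4 × 427 = 1708
  Cl–Cl: 1 × 239 = 239
  Σ(broken) = 1947 kJ
Bonds formed (products):
  C–Cl: 1 × 321 = 321
  C–H: 3 × 427 = 1281
  H–Cl: 1 × 438 = 438
  Σ(formed) = 2040 kJ
ΔH = Σ(broken) − Σ(formed) = 1947 − 2040 = −93 kJ

ΔH ≈ −93 kJ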